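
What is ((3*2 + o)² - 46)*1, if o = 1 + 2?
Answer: 35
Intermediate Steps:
o = 3
((3*2 + o)² - 46)*1 = ((3*2 + 3)² - 46)*1 = ((6 + 3)² - 46)*1 = (9² - 46)*1 = (81 - 46)*1 = 35*1 = 35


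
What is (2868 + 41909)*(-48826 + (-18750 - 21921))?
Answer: -4007407169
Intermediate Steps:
(2868 + 41909)*(-48826 + (-18750 - 21921)) = 44777*(-48826 - 40671) = 44777*(-89497) = -4007407169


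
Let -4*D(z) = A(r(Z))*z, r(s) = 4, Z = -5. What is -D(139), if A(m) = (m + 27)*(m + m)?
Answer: 8618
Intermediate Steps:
A(m) = 2*m*(27 + m) (A(m) = (27 + m)*(2*m) = 2*m*(27 + m))
D(z) = -62*z (D(z) = -2*4*(27 + 4)*z/4 = -2*4*31*z/4 = -62*z)
-D(139) = -(-62)*139 = -1*(-8618) = 8618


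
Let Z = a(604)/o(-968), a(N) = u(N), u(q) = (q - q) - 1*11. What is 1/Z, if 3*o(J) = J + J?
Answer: 176/3 ≈ 58.667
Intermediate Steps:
u(q) = -11 (u(q) = 0 - 11 = -11)
a(N) = -11
o(J) = 2*J/3 (o(J) = (J + J)/3 = (2*J)/3 = 2*J/3)
Z = 3/176 (Z = -11/((2/3)*(-968)) = -11/(-1936/3) = -11*(-3/1936) = 3/176 ≈ 0.017045)
1/Z = 1/(3/176) = 176/3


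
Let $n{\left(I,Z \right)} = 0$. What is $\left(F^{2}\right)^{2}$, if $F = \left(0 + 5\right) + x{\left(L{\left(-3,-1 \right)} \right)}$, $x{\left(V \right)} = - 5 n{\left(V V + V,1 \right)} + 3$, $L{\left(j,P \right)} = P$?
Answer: $4096$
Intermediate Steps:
$x{\left(V \right)} = 3$ ($x{\left(V \right)} = \left(-5\right) 0 + 3 = 0 + 3 = 3$)
$F = 8$ ($F = \left(0 + 5\right) + 3 = 5 + 3 = 8$)
$\left(F^{2}\right)^{2} = \left(8^{2}\right)^{2} = 64^{2} = 4096$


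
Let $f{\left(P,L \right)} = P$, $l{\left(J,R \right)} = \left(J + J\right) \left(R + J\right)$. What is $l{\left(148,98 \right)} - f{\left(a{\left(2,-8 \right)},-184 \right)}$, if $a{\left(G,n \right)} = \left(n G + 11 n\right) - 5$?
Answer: $72925$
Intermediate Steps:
$l{\left(J,R \right)} = 2 J \left(J + R\right)$
$a{\left(G,n \right)} = -5 + 11 n + G n$ ($a{\left(G,n \right)} = \left(G n + 11 n\right) - 5 = \left(11 n + G n\right) - 5 = -5 + 11 n + G n$)
$l{\left(148,98 \right)} - f{\left(a{\left(2,-8 \right)},-184 \right)} = 2 \cdot 148 \left(148 + 98\right) - \left(-5 + 11 \left(-8\right) + 2 \left(-8\right)\right) = 2 \cdot 148 \cdot 246 - \left(-5 - 88 - 16\right) = 72816 - -109 = 72816 + 109 = 72925$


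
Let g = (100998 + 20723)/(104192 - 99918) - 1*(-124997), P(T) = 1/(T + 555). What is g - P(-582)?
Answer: 14427694547/115398 ≈ 1.2503e+5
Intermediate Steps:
P(T) = 1/(555 + T)
g = 534358899/4274 (g = 121721/4274 + 124997 = 534358899/4274 ≈ 1.2503e+5)
g - P(-582) = 534358899/4274 - 1/(555 - 582) = 534358899/4274 - 1/(-27) = 534358899/4274 - 1*(-1/27) = 534358899/4274 + 1/27 = 14427694547/115398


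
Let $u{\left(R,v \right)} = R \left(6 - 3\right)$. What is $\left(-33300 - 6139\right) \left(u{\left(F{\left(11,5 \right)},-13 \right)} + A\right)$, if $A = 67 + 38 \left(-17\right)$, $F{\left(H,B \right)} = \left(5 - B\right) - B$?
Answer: $23426766$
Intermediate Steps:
$F{\left(H,B \right)} = 5 - 2 B$
$u{\left(R,v \right)} = 3 R$ ($u{\left(R,v \right)} = R 3 = 3 R$)
$A = -579$ ($A = 67 - 646 = -579$)
$\left(-33300 - 6139\right) \left(u{\left(F{\left(11,5 \right)},-13 \right)} + A\right) = \left(-33300 - 6139\right) \left(3 \left(5 - 10\right) - 579\right) = - 39439 \left(3 \left(5 - 10\right) - 579\right) = - 39439 \left(3 \left(-5\right) - 579\right) = - 39439 \left(-15 - 579\right) = \left(-39439\right) \left(-594\right) = 23426766$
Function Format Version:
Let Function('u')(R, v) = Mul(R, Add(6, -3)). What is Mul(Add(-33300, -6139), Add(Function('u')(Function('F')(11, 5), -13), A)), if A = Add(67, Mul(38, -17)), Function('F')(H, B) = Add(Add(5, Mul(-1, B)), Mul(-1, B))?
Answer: 23426766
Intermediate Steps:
Function('F')(H, B) = Add(5, Mul(-2, B))
Function('u')(R, v) = Mul(3, R) (Function('u')(R, v) = Mul(R, 3) = Mul(3, R))
A = -579 (A = Add(67, -646) = -579)
Mul(Add(-33300, -6139), Add(Function('u')(Function('F')(11, 5), -13), A)) = Mul(Add(-33300, -6139), Add(Mul(3, Add(5, Mul(-2, 5))), -579)) = Mul(-39439, Add(Mul(3, Add(5, -10)), -579)) = Mul(-39439, Add(Mul(3, -5), -579)) = Mul(-39439, Add(-15, -579)) = Mul(-39439, -594) = 23426766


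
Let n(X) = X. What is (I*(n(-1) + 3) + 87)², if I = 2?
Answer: 8281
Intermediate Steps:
(I*(n(-1) + 3) + 87)² = (2*(-1 + 3) + 87)² = (2*2 + 87)² = (4 + 87)² = 91² = 8281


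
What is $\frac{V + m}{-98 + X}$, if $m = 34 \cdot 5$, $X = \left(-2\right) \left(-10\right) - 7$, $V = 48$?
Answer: $- \frac{218}{85} \approx -2.5647$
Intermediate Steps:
$X = 13$ ($X = 20 - 7 = 13$)
$m = 170$
$\frac{V + m}{-98 + X} = \frac{48 + 170}{-98 + 13} = \frac{218}{-85} = 218 \left(- \frac{1}{85}\right) = - \frac{218}{85}$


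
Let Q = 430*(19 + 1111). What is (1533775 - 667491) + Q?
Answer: 1352184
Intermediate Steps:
Q = 485900 (Q = 430*1130 = 485900)
(1533775 - 667491) + Q = (1533775 - 667491) + 485900 = 866284 + 485900 = 1352184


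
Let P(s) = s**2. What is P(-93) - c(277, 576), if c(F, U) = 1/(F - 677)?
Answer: 3459601/400 ≈ 8649.0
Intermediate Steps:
c(F, U) = 1/(-677 + F)
P(-93) - c(277, 576) = (-93)**2 - 1/(-677 + 277) = 8649 - 1/(-400) = 8649 - 1*(-1/400) = 8649 + 1/400 = 3459601/400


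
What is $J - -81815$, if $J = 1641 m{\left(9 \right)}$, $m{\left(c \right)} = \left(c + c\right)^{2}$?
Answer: $613499$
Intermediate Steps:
$m{\left(c \right)} = 4 c^{2}$ ($m{\left(c \right)} = \left(2 c\right)^{2} = 4 c^{2}$)
$J = 531684$ ($J = 1641 \cdot 4 \cdot 9^{2} = 1641 \cdot 4 \cdot 81 = 1641 \cdot 324 = 531684$)
$J - -81815 = 531684 - -81815 = 531684 + 81815 = 613499$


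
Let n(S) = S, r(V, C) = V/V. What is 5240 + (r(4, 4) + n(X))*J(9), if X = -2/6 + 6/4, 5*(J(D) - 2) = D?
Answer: 157447/30 ≈ 5248.2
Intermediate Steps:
r(V, C) = 1
J(D) = 2 + D/5
X = 7/6 (X = -2*1/6 + 6*(1/4) = -1/3 + 3/2 = 7/6 ≈ 1.1667)
5240 + (r(4, 4) + n(X))*J(9) = 5240 + (1 + 7/6)*(2 + (1/5)*9) = 5240 + 13*(2 + 9/5)/6 = 5240 + (13/6)*(19/5) = 5240 + 247/30 = 157447/30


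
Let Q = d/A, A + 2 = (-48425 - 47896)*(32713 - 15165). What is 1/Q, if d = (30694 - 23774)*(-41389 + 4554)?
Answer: 169024091/25489820 ≈ 6.6310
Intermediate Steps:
A = -1690240910 (A = -2 + (-48425 - 47896)*(32713 - 15165) = -2 - 96321*17548 = -2 - 1690240908 = -1690240910)
d = -254898200 (d = 6920*(-36835) = -254898200)
Q = 25489820/169024091 (Q = -254898200/(-1690240910) = -254898200*(-1/1690240910) = 25489820/169024091 ≈ 0.15081)
1/Q = 1/(25489820/169024091) = 169024091/25489820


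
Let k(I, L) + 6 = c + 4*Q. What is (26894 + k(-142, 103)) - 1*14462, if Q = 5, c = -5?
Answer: 12441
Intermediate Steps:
k(I, L) = 9 (k(I, L) = -6 + (-5 + 4*5) = -6 + (-5 + 20) = -6 + 15 = 9)
(26894 + k(-142, 103)) - 1*14462 = (26894 + 9) - 1*14462 = 26903 - 14462 = 12441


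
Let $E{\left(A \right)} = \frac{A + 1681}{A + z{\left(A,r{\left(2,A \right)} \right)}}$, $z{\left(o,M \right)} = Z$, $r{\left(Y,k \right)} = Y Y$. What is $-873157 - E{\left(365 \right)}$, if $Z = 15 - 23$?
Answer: $- \frac{103906365}{119} \approx -8.7316 \cdot 10^{5}$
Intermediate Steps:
$Z = -8$
$r{\left(Y,k \right)} = Y^{2}$
$z{\left(o,M \right)} = -8$
$E{\left(A \right)} = \frac{1681 + A}{-8 + A}$ ($E{\left(A \right)} = \frac{A + 1681}{A - 8} = \frac{1681 + A}{-8 + A}$)
$-873157 - E{\left(365 \right)} = -873157 - \frac{1681 + 365}{-8 + 365} = -873157 - \frac{1}{357} \cdot 2046 = -873157 - \frac{682}{119} = - \frac{103906365}{119}$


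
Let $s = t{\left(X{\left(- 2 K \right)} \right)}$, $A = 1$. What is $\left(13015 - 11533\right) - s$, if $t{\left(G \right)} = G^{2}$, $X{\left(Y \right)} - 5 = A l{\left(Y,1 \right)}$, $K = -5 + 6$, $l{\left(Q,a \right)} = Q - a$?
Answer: $1478$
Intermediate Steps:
$K = 1$
$X{\left(Y \right)} = 4 + Y$ ($X{\left(Y \right)} = 5 + 1 \left(Y - 1\right) = 5 + 1 \left(-1 + Y\right) = 5 + \left(-1 + Y\right) = 4 + Y$)
$s = 4$ ($s = \left(4 - 2\right)^{2} = 2^{2} = 4$)
$\left(13015 - 11533\right) - s = \left(13015 - 11533\right) - 4 = 1482 - 4 = 1478$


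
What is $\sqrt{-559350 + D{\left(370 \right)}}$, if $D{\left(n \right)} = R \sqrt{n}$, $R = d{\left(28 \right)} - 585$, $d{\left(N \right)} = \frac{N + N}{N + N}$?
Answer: $\sqrt{-559350 - 584 \sqrt{370}} \approx 755.37 i$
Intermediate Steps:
$d{\left(N \right)} = 1$ ($d{\left(N \right)} = \frac{2 N}{2 N} = 2 N \frac{1}{2 N} = 1$)
$R = -584$ ($R = 1 - 585 = -584$)
$D{\left(n \right)} = - 584 \sqrt{n}$
$\sqrt{-559350 + D{\left(370 \right)}} = \sqrt{-559350 - 584 \sqrt{370}}$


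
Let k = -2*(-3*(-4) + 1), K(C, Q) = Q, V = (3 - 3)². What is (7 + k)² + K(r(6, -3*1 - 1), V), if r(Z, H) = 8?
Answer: 361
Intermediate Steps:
V = 0 (V = 0² = 0)
k = -26 (k = -2*(12 + 1) = -2*13 = -26)
(7 + k)² + K(r(6, -3*1 - 1), V) = (7 - 26)² + 0 = (-19)² + 0 = 361 + 0 = 361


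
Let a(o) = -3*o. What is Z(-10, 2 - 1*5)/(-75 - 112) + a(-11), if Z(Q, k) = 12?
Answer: 6159/187 ≈ 32.936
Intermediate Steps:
Z(-10, 2 - 1*5)/(-75 - 112) + a(-11) = 12/(-75 - 112) - 3*(-11) = 12/(-187) + 33 = -1/187*12 + 33 = -12/187 + 33 = 6159/187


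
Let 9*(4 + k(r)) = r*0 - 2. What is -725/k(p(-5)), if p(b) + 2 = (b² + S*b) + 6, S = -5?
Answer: 6525/38 ≈ 171.71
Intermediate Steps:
p(b) = 4 + b² - 5*b (p(b) = -2 + ((b² - 5*b) + 6) = -2 + (6 + b² - 5*b) = 4 + b² - 5*b)
k(r) = -38/9 (k(r) = -4 + (r*0 - 2)/9 = -4 + (0 - 2)/9 = -4 + (⅑)*(-2) = -4 - 2/9 = -38/9)
-725/k(p(-5)) = -725/(-38/9) = -725*(-9/38) = 6525/38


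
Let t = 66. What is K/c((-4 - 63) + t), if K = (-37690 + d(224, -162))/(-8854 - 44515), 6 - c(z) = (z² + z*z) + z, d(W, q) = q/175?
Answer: 6595912/46697875 ≈ 0.14125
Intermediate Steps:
d(W, q) = q/175 (d(W, q) = q*(1/175) = q/175)
c(z) = 6 - z - 2*z² (c(z) = 6 - ((z² + z*z) + z) = 6 - ((z² + z²) + z) = 6 - (2*z² + z) = 6 - (z + 2*z²) = 6 + (-z - 2*z²) = 6 - z - 2*z²)
K = 6595912/9339575 (K = (-37690 + (1/175)*(-162))/(-8854 - 44515) = (-37690 - 162/175)/(-53369) = -6595912/175*(-1/53369) = 6595912/9339575 ≈ 0.70623)
K/c((-4 - 63) + t) = 6595912/(9339575*(6 - ((-4 - 63) + 66) - 2*((-4 - 63) + 66)²)) = 6595912/(9339575*(6 - (-67 + 66) - 2*(-67 + 66)²)) = 6595912/(9339575*(6 - 1*(-1) - 2*(-1)²)) = 6595912/(9339575*(6 + 1 - 2*1)) = 6595912/(9339575*(6 + 1 - 2)) = (6595912/9339575)/5 = (6595912/9339575)*(⅕) = 6595912/46697875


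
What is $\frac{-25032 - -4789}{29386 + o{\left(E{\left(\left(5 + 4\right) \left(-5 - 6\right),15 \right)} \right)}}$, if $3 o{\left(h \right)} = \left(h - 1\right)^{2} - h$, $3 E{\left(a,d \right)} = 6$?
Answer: $- \frac{60729}{88157} \approx -0.68887$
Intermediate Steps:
$E{\left(a,d \right)} = 2$ ($E{\left(a,d \right)} = \frac{1}{3} \cdot 6 = 2$)
$o{\left(h \right)} = - \frac{h}{3} + \frac{\left(-1 + h\right)^{2}}{3}$ ($o{\left(h \right)} = \frac{\left(h - 1\right)^{2} - h}{3} = \frac{\left(-1 + h\right)^{2} - h}{3} = - \frac{h}{3} + \frac{\left(-1 + h\right)^{2}}{3}$)
$\frac{-25032 - -4789}{29386 + o{\left(E{\left(\left(5 + 4\right) \left(-5 - 6\right),15 \right)} \right)}} = \frac{-25032 - -4789}{29386 + \left(\left(- \frac{1}{3}\right) 2 + \frac{\left(-1 + 2\right)^{2}}{3}\right)} = \frac{-25032 + \left(4830 - 41\right)}{29386 - \left(\frac{2}{3} - \frac{1^{2}}{3}\right)} = \frac{-25032 + 4789}{29386 + \left(- \frac{2}{3} + \frac{1}{3} \cdot 1\right)} = - \frac{20243}{29386 + \left(- \frac{2}{3} + \frac{1}{3}\right)} = - \frac{20243}{29386 - \frac{1}{3}} = - \frac{20243}{\frac{88157}{3}} = \left(-20243\right) \frac{3}{88157} = - \frac{60729}{88157}$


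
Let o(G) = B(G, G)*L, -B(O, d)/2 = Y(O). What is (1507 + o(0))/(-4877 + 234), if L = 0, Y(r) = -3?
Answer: -1507/4643 ≈ -0.32457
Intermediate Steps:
B(O, d) = 6 (B(O, d) = -2*(-3) = 6)
o(G) = 0 (o(G) = 6*0 = 0)
(1507 + o(0))/(-4877 + 234) = (1507 + 0)/(-4877 + 234) = 1507/(-4643) = 1507*(-1/4643) = -1507/4643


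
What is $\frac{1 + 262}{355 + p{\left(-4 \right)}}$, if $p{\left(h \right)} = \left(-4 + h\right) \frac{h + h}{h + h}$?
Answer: $\frac{263}{347} \approx 0.75793$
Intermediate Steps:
$p{\left(h \right)} = -4 + h$ ($p{\left(h \right)} = \left(-4 + h\right) \frac{2 h}{2 h} = \left(-4 + h\right) 2 h \frac{1}{2 h} = \left(-4 + h\right) 1 = -4 + h$)
$\frac{1 + 262}{355 + p{\left(-4 \right)}} = \frac{1 + 262}{355 - 8} = \frac{263}{355 - 8} = \frac{263}{347}$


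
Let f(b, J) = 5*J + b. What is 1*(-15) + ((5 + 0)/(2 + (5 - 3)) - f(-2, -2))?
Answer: -7/4 ≈ -1.7500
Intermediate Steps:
f(b, J) = b + 5*J
1*(-15) + ((5 + 0)/(2 + (5 - 3)) - f(-2, -2)) = 1*(-15) + ((5 + 0)/(2 + (5 - 3)) - (-2 + 5*(-2))) = -15 + (5/(2 + 2) - (-2 - 10)) = -15 + (5/4 - 1*(-12)) = -15 + (5*(1/4) + 12) = -15 + (5/4 + 12) = -15 + 53/4 = -7/4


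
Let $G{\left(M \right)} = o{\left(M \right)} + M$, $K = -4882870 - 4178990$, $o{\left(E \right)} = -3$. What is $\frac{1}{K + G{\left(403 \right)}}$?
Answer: $- \frac{1}{9061460} \approx -1.1036 \cdot 10^{-7}$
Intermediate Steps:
$K = -9061860$ ($K = -4882870 - 4178990 = -9061860$)
$G{\left(M \right)} = -3 + M$
$\frac{1}{K + G{\left(403 \right)}} = \frac{1}{-9061860 + \left(-3 + 403\right)} = \frac{1}{-9061860 + 400} = \frac{1}{-9061460} = - \frac{1}{9061460}$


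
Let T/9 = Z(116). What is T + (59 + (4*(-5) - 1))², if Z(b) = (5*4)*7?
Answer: 2704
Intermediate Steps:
Z(b) = 140 (Z(b) = 20*7 = 140)
T = 1260 (T = 9*140 = 1260)
T + (59 + (4*(-5) - 1))² = 1260 + (59 + (4*(-5) - 1))² = 1260 + (59 + (-20 - 1))² = 1260 + (59 - 21)² = 1260 + 38² = 1260 + 1444 = 2704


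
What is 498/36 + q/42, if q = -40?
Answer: 541/42 ≈ 12.881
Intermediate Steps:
498/36 + q/42 = 498/36 - 40/42 = 498*(1/36) - 40*1/42 = 83/6 - 20/21 = 541/42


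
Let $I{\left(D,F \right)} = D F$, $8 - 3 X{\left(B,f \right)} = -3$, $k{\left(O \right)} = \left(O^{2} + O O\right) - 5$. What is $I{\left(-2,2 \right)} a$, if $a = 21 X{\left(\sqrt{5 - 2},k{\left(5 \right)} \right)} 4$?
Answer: $-1232$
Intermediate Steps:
$k{\left(O \right)} = -5 + 2 O^{2}$ ($k{\left(O \right)} = \left(O^{2} + O^{2}\right) - 5 = 2 O^{2} - 5 = -5 + 2 O^{2}$)
$X{\left(B,f \right)} = \frac{11}{3}$ ($X{\left(B,f \right)} = \frac{8}{3} - -1 = \frac{8}{3} + 1 = \frac{11}{3}$)
$a = 308$ ($a = 21 \cdot \frac{11}{3} \cdot 4 = 77 \cdot 4 = 308$)
$I{\left(-2,2 \right)} a = \left(-2\right) 2 \cdot 308 = \left(-4\right) 308 = -1232$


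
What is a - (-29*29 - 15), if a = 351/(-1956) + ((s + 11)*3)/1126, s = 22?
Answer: 314183459/367076 ≈ 855.91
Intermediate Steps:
a = -33597/367076 (a = 351/(-1956) + ((22 + 11)*3)/1126 = 351*(-1/1956) + (33*3)*(1/1126) = -117/652 + 99*(1/1126) = -117/652 + 99/1126 = -33597/367076 ≈ -0.091526)
a - (-29*29 - 15) = -33597/367076 - (-29*29 - 15) = -33597/367076 - (-841 - 15) = -33597/367076 - 1*(-856) = -33597/367076 + 856 = 314183459/367076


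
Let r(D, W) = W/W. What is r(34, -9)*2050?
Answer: 2050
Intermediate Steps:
r(D, W) = 1
r(34, -9)*2050 = 1*2050 = 2050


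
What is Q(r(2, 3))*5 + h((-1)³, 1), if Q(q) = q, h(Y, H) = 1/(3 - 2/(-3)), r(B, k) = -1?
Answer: -52/11 ≈ -4.7273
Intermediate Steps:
h(Y, H) = 3/11 (h(Y, H) = 1/(3 - 2*(-⅓)) = 1/(3 + ⅔) = 1/(11/3) = 3/11)
Q(r(2, 3))*5 + h((-1)³, 1) = -1*5 + 3/11 = -5 + 3/11 = -52/11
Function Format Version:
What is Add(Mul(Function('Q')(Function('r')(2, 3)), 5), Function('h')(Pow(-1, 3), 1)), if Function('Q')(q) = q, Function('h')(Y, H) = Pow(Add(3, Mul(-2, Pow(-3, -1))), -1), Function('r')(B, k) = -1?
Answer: Rational(-52, 11) ≈ -4.7273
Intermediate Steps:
Function('h')(Y, H) = Rational(3, 11) (Function('h')(Y, H) = Pow(Add(3, Mul(-2, Rational(-1, 3))), -1) = Pow(Add(3, Rational(2, 3)), -1) = Pow(Rational(11, 3), -1) = Rational(3, 11))
Add(Mul(Function('Q')(Function('r')(2, 3)), 5), Function('h')(Pow(-1, 3), 1)) = Add(Mul(-1, 5), Rational(3, 11)) = Add(-5, Rational(3, 11)) = Rational(-52, 11)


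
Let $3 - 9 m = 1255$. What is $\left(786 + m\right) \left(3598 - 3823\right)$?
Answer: $-145550$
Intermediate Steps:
$m = - \frac{1252}{9}$ ($m = \frac{1}{3} - \frac{1255}{9} = - \frac{1252}{9} \approx -139.11$)
$\left(786 + m\right) \left(3598 - 3823\right) = \left(786 - \frac{1252}{9}\right) \left(3598 - 3823\right) = \frac{5822}{9} \left(-225\right) = -145550$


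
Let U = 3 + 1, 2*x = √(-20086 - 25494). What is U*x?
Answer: 4*I*√11395 ≈ 426.99*I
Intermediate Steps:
x = I*√11395 (x = √(-20086 - 25494)/2 = √(-45580)/2 = (2*I*√11395)/2 = I*√11395 ≈ 106.75*I)
U = 4
U*x = 4*(I*√11395) = 4*I*√11395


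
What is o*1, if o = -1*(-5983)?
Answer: 5983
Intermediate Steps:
o = 5983
o*1 = 5983*1 = 5983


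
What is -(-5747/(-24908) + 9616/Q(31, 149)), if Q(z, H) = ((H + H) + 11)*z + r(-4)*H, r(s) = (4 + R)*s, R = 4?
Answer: -267164145/119832388 ≈ -2.2295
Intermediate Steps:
r(s) = 8*s (r(s) = (4 + 4)*s = 8*s)
Q(z, H) = -32*H + z*(11 + 2*H) (Q(z, H) = ((H + H) + 11)*z + (8*(-4))*H = (2*H + 11)*z - 32*H = (11 + 2*H)*z - 32*H = z*(11 + 2*H) - 32*H = -32*H + z*(11 + 2*H))
-(-5747/(-24908) + 9616/Q(31, 149)) = -(-5747/(-24908) + 9616/(-32*149 + 11*31 + 2*149*31)) = -(-5747*(-1/24908) + 9616/(-4768 + 341 + 9238)) = -(5747/24908 + 9616/4811) = -1*267164145/119832388 = -267164145/119832388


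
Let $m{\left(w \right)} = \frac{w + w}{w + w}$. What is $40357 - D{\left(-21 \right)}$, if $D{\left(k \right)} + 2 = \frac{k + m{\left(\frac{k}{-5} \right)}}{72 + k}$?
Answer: $\frac{2058329}{51} \approx 40359.0$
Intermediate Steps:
$m{\left(w \right)} = 1$ ($m{\left(w \right)} = \frac{2 w}{2 w} = 2 w \frac{1}{2 w} = 1$)
$D{\left(k \right)} = -2 + \frac{1 + k}{72 + k}$ ($D{\left(k \right)} = -2 + \frac{k + 1}{72 + k} = -2 + \frac{1 + k}{72 + k}$)
$40357 - D{\left(-21 \right)} = 40357 - \frac{-143 - -21}{72 - 21} = 40357 - \frac{-143 + 21}{51} = 40357 - \frac{1}{51} \left(-122\right) = 40357 - - \frac{122}{51} = 40357 + \frac{122}{51} = \frac{2058329}{51}$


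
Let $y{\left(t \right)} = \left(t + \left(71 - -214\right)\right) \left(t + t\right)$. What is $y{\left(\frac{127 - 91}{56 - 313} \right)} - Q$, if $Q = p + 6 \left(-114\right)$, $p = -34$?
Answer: $\frac{42152134}{66049} \approx 638.2$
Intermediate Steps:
$y{\left(t \right)} = 2 t \left(285 + t\right)$ ($y{\left(t \right)} = \left(t + \left(71 + 214\right)\right) 2 t = \left(t + 285\right) 2 t = \left(285 + t\right) 2 t = 2 t \left(285 + t\right)$)
$Q = -718$ ($Q = -34 + 6 \left(-114\right) = -34 - 684 = -718$)
$y{\left(\frac{127 - 91}{56 - 313} \right)} - Q = 2 \frac{127 - 91}{56 - 313} \left(285 + \frac{127 - 91}{56 - 313}\right) - -718 = 2 \frac{36}{-257} \left(285 + \frac{36}{-257}\right) + 718 = 2 \cdot 36 \left(- \frac{1}{257}\right) \left(285 + 36 \left(- \frac{1}{257}\right)\right) + 718 = 2 \left(- \frac{36}{257}\right) \left(285 - \frac{36}{257}\right) + 718 = 2 \left(- \frac{36}{257}\right) \frac{73209}{257} + 718 = - \frac{5271048}{66049} + 718 = \frac{42152134}{66049}$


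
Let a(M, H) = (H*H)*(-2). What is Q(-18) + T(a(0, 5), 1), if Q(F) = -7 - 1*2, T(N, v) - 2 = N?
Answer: -57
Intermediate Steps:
a(M, H) = -2*H² (a(M, H) = H²*(-2) = -2*H²)
T(N, v) = 2 + N
Q(F) = -9 (Q(F) = -7 - 2 = -9)
Q(-18) + T(a(0, 5), 1) = -9 + (2 - 2*5²) = -9 + (2 - 2*25) = -9 + (2 - 50) = -9 - 48 = -57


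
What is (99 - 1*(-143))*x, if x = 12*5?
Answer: 14520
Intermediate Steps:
x = 60
(99 - 1*(-143))*x = (99 - 1*(-143))*60 = (99 + 143)*60 = 242*60 = 14520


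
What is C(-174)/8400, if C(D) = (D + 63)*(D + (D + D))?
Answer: 9657/1400 ≈ 6.8979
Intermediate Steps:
C(D) = 3*D*(63 + D) (C(D) = (63 + D)*(D + 2*D) = (63 + D)*(3*D) = 3*D*(63 + D))
C(-174)/8400 = (3*(-174)*(63 - 174))/8400 = (3*(-174)*(-111))*(1/8400) = 57942*(1/8400) = 9657/1400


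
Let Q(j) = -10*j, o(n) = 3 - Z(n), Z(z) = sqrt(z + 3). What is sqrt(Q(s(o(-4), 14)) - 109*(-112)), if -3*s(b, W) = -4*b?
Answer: 2*sqrt(27378 + 30*I)/3 ≈ 110.31 + 0.060436*I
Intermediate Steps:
Z(z) = sqrt(3 + z)
o(n) = 3 - sqrt(3 + n)
s(b, W) = 4*b/3 (s(b, W) = -(-4)*b/3 = 4*b/3)
sqrt(Q(s(o(-4), 14)) - 109*(-112)) = sqrt(-40*(3 - sqrt(3 - 4))/3 - 109*(-112)) = sqrt(-40*(3 - sqrt(-1))/3 + 12208) = sqrt(-40*(3 - I)/3 + 12208) = sqrt(-10*(4 - 4*I/3) + 12208) = sqrt((-40 + 40*I/3) + 12208) = sqrt(12168 + 40*I/3)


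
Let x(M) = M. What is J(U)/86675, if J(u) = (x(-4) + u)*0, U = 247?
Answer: 0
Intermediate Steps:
J(u) = 0 (J(u) = (-4 + u)*0 = 0)
J(U)/86675 = 0/86675 = 0*(1/86675) = 0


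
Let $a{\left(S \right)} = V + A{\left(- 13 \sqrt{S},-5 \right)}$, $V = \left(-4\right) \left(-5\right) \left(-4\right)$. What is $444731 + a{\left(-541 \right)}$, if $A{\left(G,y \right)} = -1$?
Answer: $444650$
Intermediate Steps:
$V = -80$ ($V = 20 \left(-4\right) = -80$)
$a{\left(S \right)} = -81$ ($a{\left(S \right)} = -80 - 1 = -81$)
$444731 + a{\left(-541 \right)} = 444731 - 81 = 444650$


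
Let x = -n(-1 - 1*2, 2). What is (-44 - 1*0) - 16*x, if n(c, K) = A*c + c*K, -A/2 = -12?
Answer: -1292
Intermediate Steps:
A = 24 (A = -2*(-12) = 24)
n(c, K) = 24*c + K*c (n(c, K) = 24*c + c*K = 24*c + K*c)
x = 78 (x = -(-1 - 1*2)*(24 + 2) = -(-1 - 2)*26 = -(-3)*26 = -1*(-78) = 78)
(-44 - 1*0) - 16*x = (-44 - 1*0) - 16*78 = (-44 + 0) - 1248 = -44 - 1248 = -1292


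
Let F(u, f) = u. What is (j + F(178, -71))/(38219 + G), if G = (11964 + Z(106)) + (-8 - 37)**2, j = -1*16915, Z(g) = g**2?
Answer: -5579/21148 ≈ -0.26381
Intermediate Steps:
j = -16915
G = 25225 (G = (11964 + 106**2) + (-8 - 37)**2 = (11964 + 11236) + (-45)**2 = 23200 + 2025 = 25225)
(j + F(178, -71))/(38219 + G) = (-16915 + 178)/(38219 + 25225) = -16737/63444 = -16737*1/63444 = -5579/21148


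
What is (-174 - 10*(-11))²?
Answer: 4096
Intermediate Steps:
(-174 - 10*(-11))² = (-174 + 110)² = (-64)² = 4096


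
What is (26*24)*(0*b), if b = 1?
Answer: 0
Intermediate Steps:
(26*24)*(0*b) = (26*24)*(0*1) = 624*0 = 0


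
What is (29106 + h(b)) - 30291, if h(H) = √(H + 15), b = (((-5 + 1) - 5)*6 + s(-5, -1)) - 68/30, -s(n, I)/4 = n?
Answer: -1185 + I*√4785/15 ≈ -1185.0 + 4.6116*I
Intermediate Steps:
s(n, I) = -4*n
b = -544/15 (b = (((-5 + 1) - 5)*6 - 4*(-5)) - 68/30 = ((-4 - 5)*6 + 20) - 68/30 = (-9*6 + 20) - 1*34/15 = (-54 + 20) - 34/15 = -34 - 34/15 = -544/15 ≈ -36.267)
h(H) = √(15 + H)
(29106 + h(b)) - 30291 = (29106 + √(15 - 544/15)) - 30291 = (29106 + √(-319/15)) - 30291 = (29106 + I*√4785/15) - 30291 = -1185 + I*√4785/15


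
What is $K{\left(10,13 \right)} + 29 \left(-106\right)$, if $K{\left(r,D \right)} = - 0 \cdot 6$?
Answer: $-3074$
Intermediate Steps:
$K{\left(r,D \right)} = 0$ ($K{\left(r,D \right)} = \left(-1\right) 0 = 0$)
$K{\left(10,13 \right)} + 29 \left(-106\right) = 0 + 29 \left(-106\right) = 0 - 3074 = -3074$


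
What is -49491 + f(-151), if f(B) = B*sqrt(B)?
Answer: -49491 - 151*I*sqrt(151) ≈ -49491.0 - 1855.5*I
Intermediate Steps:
f(B) = B**(3/2)
-49491 + f(-151) = -49491 + (-151)**(3/2) = -49491 - 151*I*sqrt(151)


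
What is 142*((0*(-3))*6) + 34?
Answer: 34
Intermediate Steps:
142*((0*(-3))*6) + 34 = 142*(0*6) + 34 = 142*0 + 34 = 0 + 34 = 34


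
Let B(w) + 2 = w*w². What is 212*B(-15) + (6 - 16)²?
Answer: -715824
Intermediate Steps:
B(w) = -2 + w³ (B(w) = -2 + w*w² = -2 + w³)
212*B(-15) + (6 - 16)² = 212*(-2 + (-15)³) + (6 - 16)² = 212*(-2 - 3375) + (-10)² = 212*(-3377) + 100 = -715924 + 100 = -715824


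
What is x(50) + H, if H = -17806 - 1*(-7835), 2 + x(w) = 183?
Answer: -9790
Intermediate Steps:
x(w) = 181 (x(w) = -2 + 183 = 181)
H = -9971 (H = -17806 + 7835 = -9971)
x(50) + H = 181 - 9971 = -9790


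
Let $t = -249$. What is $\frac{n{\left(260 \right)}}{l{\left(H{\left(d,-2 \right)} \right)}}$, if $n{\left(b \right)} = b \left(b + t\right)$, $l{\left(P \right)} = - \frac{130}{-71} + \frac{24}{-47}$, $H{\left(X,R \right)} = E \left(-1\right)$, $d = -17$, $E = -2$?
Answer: $\frac{4771910}{2203} \approx 2166.1$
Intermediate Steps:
$H{\left(X,R \right)} = 2$ ($H{\left(X,R \right)} = \left(-2\right) \left(-1\right) = 2$)
$l{\left(P \right)} = \frac{4406}{3337}$ ($l{\left(P \right)} = \left(-130\right) \left(- \frac{1}{71}\right) + 24 \left(- \frac{1}{47}\right) = \frac{130}{71} - \frac{24}{47} = \frac{4406}{3337}$)
$n{\left(b \right)} = b \left(-249 + b\right)$ ($n{\left(b \right)} = b \left(b - 249\right) = b \left(-249 + b\right)$)
$\frac{n{\left(260 \right)}}{l{\left(H{\left(d,-2 \right)} \right)}} = \frac{260 \left(-249 + 260\right)}{\frac{4406}{3337}} = 260 \cdot 11 \cdot \frac{3337}{4406} = 2860 \cdot \frac{3337}{4406} = \frac{4771910}{2203}$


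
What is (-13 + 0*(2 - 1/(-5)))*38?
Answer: -494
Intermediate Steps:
(-13 + 0*(2 - 1/(-5)))*38 = (-13 + 0*(2 - 1*(-⅕)))*38 = (-13 + 0*(2 + ⅕))*38 = (-13 + 0*(11/5))*38 = (-13 + 0)*38 = -13*38 = -494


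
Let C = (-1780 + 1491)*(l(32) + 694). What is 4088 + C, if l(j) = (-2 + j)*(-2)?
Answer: -179138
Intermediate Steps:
l(j) = 4 - 2*j
C = -183226 (C = (-1780 + 1491)*((4 - 2*32) + 694) = -289*((4 - 64) + 694) = -289*(-60 + 694) = -289*634 = -183226)
4088 + C = 4088 - 183226 = -179138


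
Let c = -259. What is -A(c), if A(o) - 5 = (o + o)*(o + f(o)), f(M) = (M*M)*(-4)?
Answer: -139125999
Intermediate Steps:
f(M) = -4*M² (f(M) = M²*(-4) = -4*M²)
A(o) = 5 + 2*o*(o - 4*o²) (A(o) = 5 + (o + o)*(o - 4*o²) = 5 + (2*o)*(o - 4*o²) = 5 + 2*o*(o - 4*o²))
-A(c) = -(5 - 8*(-259)³ + 2*(-259)²) = -(5 - 8*(-17373979) + 2*67081) = -(5 + 138991832 + 134162) = -1*139125999 = -139125999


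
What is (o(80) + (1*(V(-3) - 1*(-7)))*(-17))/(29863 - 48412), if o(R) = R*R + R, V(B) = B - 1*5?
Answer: -6497/18549 ≈ -0.35026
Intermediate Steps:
V(B) = -5 + B (V(B) = B - 5 = -5 + B)
o(R) = R + R**2 (o(R) = R**2 + R = R + R**2)
(o(80) + (1*(V(-3) - 1*(-7)))*(-17))/(29863 - 48412) = (80*(1 + 80) + (1*((-5 - 3) - 1*(-7)))*(-17))/(29863 - 48412) = (80*81 + (1*(-8 + 7))*(-17))/(-18549) = (6480 + (1*(-1))*(-17))*(-1/18549) = (6480 - 1*(-17))*(-1/18549) = (6480 + 17)*(-1/18549) = 6497*(-1/18549) = -6497/18549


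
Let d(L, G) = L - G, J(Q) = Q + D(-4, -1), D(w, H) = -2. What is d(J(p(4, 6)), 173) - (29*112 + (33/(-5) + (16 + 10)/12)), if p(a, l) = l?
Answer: -102377/30 ≈ -3412.6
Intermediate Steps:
J(Q) = -2 + Q (J(Q) = Q - 2 = -2 + Q)
d(J(p(4, 6)), 173) - (29*112 + (33/(-5) + (16 + 10)/12)) = ((-2 + 6) - 1*173) - (29*112 + (33/(-5) + (16 + 10)/12)) = (4 - 173) - (3248 + (33*(-1/5) + 26*(1/12))) = -169 - (3248 + (-33/5 + 13/6)) = -169 - (3248 - 133/30) = -169 - 1*97307/30 = -169 - 97307/30 = -102377/30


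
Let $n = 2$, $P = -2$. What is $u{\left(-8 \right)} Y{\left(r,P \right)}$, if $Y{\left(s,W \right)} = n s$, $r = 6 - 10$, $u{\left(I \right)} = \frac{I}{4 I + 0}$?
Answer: $-2$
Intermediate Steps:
$u{\left(I \right)} = \frac{1}{4}$ ($u{\left(I \right)} = \frac{I}{4 I} = I \frac{1}{4 I} = \frac{1}{4}$)
$r = -4$ ($r = 6 - 10 = -4$)
$Y{\left(s,W \right)} = 2 s$
$u{\left(-8 \right)} Y{\left(r,P \right)} = \frac{2 \left(-4\right)}{4} = \frac{1}{4} \left(-8\right) = -2$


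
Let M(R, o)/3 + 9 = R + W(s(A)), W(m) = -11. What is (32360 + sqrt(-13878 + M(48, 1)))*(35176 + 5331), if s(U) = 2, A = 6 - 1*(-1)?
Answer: 1310806520 + 445577*I*sqrt(114) ≈ 1.3108e+9 + 4.7575e+6*I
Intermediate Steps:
A = 7 (A = 6 + 1 = 7)
M(R, o) = -60 + 3*R (M(R, o) = -27 + 3*(R - 11) = -27 + 3*(-11 + R) = -27 + (-33 + 3*R) = -60 + 3*R)
(32360 + sqrt(-13878 + M(48, 1)))*(35176 + 5331) = (32360 + sqrt(-13878 + (-60 + 3*48)))*(35176 + 5331) = (32360 + sqrt(-13878 + (-60 + 144)))*40507 = (32360 + sqrt(-13878 + 84))*40507 = (32360 + sqrt(-13794))*40507 = (32360 + 11*I*sqrt(114))*40507 = 1310806520 + 445577*I*sqrt(114)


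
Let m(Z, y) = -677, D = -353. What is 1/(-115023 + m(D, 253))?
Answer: -1/115700 ≈ -8.6430e-6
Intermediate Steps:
1/(-115023 + m(D, 253)) = 1/(-115023 - 677) = 1/(-115700) = -1/115700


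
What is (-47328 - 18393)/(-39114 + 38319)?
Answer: 21907/265 ≈ 82.668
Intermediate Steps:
(-47328 - 18393)/(-39114 + 38319) = -65721/(-795) = -65721*(-1/795) = 21907/265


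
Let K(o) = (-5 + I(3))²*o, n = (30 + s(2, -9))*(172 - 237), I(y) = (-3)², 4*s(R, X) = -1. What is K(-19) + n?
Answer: -8951/4 ≈ -2237.8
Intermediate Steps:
s(R, X) = -¼ (s(R, X) = (¼)*(-1) = -¼)
I(y) = 9
n = -7735/4 (n = (30 - ¼)*(172 - 237) = (119/4)*(-65) = -7735/4 ≈ -1933.8)
K(o) = 16*o (K(o) = (-5 + 9)²*o = 4²*o = 16*o)
K(-19) + n = 16*(-19) - 7735/4 = -304 - 7735/4 = -8951/4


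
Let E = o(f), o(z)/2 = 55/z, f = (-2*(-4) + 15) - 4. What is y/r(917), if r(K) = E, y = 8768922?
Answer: 83304759/55 ≈ 1.5146e+6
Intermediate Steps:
f = 19 (f = (8 + 15) - 4 = 23 - 4 = 19)
o(z) = 110/z (o(z) = 2*(55/z) = 110/z)
E = 110/19 ≈ 5.7895
r(K) = 110/19
y/r(917) = 8768922/(110/19) = 8768922*(19/110) = 83304759/55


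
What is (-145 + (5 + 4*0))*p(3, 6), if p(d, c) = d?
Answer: -420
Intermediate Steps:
(-145 + (5 + 4*0))*p(3, 6) = (-145 + (5 + 4*0))*3 = (-145 + (5 + 0))*3 = (-145 + 5)*3 = -140*3 = -420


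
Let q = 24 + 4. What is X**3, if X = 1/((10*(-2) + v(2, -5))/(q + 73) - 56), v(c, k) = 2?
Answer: -1030301/182670322024 ≈ -5.6402e-6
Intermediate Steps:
q = 28
X = -101/5674 (X = 1/((10*(-2) + 2)/(28 + 73) - 56) = 1/((-20 + 2)/101 - 56) = 1/(-18*1/101 - 56) = 1/(-18/101 - 56) = 1/(-5674/101) = -101/5674 ≈ -0.017800)
X**3 = (-101/5674)**3 = -1030301/182670322024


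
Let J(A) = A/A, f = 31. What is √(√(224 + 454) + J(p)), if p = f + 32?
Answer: √(1 + √678) ≈ 5.1999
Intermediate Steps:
p = 63 (p = 31 + 32 = 63)
J(A) = 1
√(√(224 + 454) + J(p)) = √(√(224 + 454) + 1) = √(√678 + 1) = √(1 + √678)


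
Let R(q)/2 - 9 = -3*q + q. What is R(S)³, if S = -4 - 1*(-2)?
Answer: 17576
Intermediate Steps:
S = -2 (S = -4 + 2 = -2)
R(q) = 18 - 4*q (R(q) = 18 + 2*(-3*q + q) = 18 + 2*(-2*q) = 18 - 4*q)
R(S)³ = (18 - 4*(-2))³ = (18 + 8)³ = 26³ = 17576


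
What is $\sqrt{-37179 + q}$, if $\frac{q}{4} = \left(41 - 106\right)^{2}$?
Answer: $i \sqrt{20279} \approx 142.4 i$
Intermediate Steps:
$q = 16900$ ($q = 4 \left(41 - 106\right)^{2} = 4 \left(-65\right)^{2} = 4 \cdot 4225 = 16900$)
$\sqrt{-37179 + q} = \sqrt{-37179 + 16900} = \sqrt{-20279} = i \sqrt{20279}$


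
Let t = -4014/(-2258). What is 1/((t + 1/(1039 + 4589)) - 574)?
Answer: -6354012/3635906363 ≈ -0.0017476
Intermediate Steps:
t = 2007/1129 (t = -4014*(-1/2258) = 2007/1129 ≈ 1.7777)
1/((t + 1/(1039 + 4589)) - 574) = 1/((2007/1129 + 1/(1039 + 4589)) - 574) = 1/((2007/1129 + 1/5628) - 574) = 1/(11296525/6354012 - 574) = 1/(-3635906363/6354012) = -6354012/3635906363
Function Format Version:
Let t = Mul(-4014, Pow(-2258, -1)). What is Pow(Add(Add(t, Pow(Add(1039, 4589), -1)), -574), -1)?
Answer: Rational(-6354012, 3635906363) ≈ -0.0017476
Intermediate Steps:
t = Rational(2007, 1129) (t = Mul(-4014, Rational(-1, 2258)) = Rational(2007, 1129) ≈ 1.7777)
Pow(Add(Add(t, Pow(Add(1039, 4589), -1)), -574), -1) = Pow(Add(Add(Rational(2007, 1129), Pow(Add(1039, 4589), -1)), -574), -1) = Pow(Add(Add(Rational(2007, 1129), Pow(5628, -1)), -574), -1) = Pow(Add(Add(Rational(2007, 1129), Rational(1, 5628)), -574), -1) = Pow(Add(Rational(11296525, 6354012), -574), -1) = Pow(Rational(-3635906363, 6354012), -1) = Rational(-6354012, 3635906363)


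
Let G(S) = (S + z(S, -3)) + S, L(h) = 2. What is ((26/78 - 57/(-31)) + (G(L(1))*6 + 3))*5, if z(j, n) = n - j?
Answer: -385/93 ≈ -4.1398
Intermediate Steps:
G(S) = -3 + S (G(S) = (S + (-3 - S)) + S = -3 + S)
((26/78 - 57/(-31)) + (G(L(1))*6 + 3))*5 = ((26/78 - 57/(-31)) + ((-3 + 2)*6 + 3))*5 = ((26*(1/78) - 57*(-1/31)) + (-1*6 + 3))*5 = ((⅓ + 57/31) + (-6 + 3))*5 = (202/93 - 3)*5 = -77/93*5 = -385/93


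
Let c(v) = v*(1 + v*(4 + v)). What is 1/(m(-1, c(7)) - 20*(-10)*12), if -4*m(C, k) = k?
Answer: 2/4527 ≈ 0.00044179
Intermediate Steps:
m(C, k) = -k/4
1/(m(-1, c(7)) - 20*(-10)*12) = 1/(-7*(1 + 7² + 4*7)/4 - 20*(-10)*12) = 1/(-7*(1 + 49 + 28)/4 + 200*12) = 1/(-7*78/4 + 2400) = 1/(-¼*546 + 2400) = 1/(-273/2 + 2400) = 1/(4527/2) = 2/4527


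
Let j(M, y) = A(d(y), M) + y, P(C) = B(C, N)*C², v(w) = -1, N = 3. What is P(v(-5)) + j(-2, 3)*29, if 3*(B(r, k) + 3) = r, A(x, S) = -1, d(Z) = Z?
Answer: 164/3 ≈ 54.667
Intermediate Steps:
B(r, k) = -3 + r/3
P(C) = C²*(-3 + C/3) (P(C) = (-3 + C/3)*C² = C²*(-3 + C/3))
j(M, y) = -1 + y
P(v(-5)) + j(-2, 3)*29 = (⅓)*(-1)²*(-9 - 1) + (-1 + 3)*29 = (⅓)*1*(-10) + 2*29 = -10/3 + 58 = 164/3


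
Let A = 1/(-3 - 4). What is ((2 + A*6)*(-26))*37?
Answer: -7696/7 ≈ -1099.4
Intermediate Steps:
A = -⅐ (A = 1/(-7) = -⅐ ≈ -0.14286)
((2 + A*6)*(-26))*37 = ((2 - ⅐*6)*(-26))*37 = ((2 - 6/7)*(-26))*37 = ((8/7)*(-26))*37 = -208/7*37 = -7696/7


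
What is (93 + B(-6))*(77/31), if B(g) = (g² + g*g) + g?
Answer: 12243/31 ≈ 394.94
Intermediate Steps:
B(g) = g + 2*g² (B(g) = (g² + g²) + g = 2*g² + g = g + 2*g²)
(93 + B(-6))*(77/31) = (93 - 6*(1 + 2*(-6)))*(77/31) = (93 - 6*(1 - 12))*(77*(1/31)) = (93 - 6*(-11))*(77/31) = (93 + 66)*(77/31) = 159*(77/31) = 12243/31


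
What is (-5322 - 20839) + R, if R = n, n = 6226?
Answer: -19935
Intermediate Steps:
R = 6226
(-5322 - 20839) + R = (-5322 - 20839) + 6226 = -26161 + 6226 = -19935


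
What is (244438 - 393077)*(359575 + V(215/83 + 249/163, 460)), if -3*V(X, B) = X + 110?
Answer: -723006188238699/13529 ≈ -5.3441e+10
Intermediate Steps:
V(X, B) = -110/3 - X/3 (V(X, B) = -(X + 110)/3 = -(110 + X)/3 = -110/3 - X/3)
(244438 - 393077)*(359575 + V(215/83 + 249/163, 460)) = (244438 - 393077)*(359575 + (-110/3 - (215/83 + 249/163)/3)) = -148639*(359575 + (-110/3 - (215*(1/83) + 249*(1/163))/3)) = -148639*(359575 + (-110/3 - (215/83 + 249/163)/3)) = -148639*(359575 + (-110/3 - 1/3*55712/13529)) = -148639*(359575 + (-110/3 - 55712/40587)) = -148639*(359575 - 514634/13529) = -148639*4864175541/13529 = -723006188238699/13529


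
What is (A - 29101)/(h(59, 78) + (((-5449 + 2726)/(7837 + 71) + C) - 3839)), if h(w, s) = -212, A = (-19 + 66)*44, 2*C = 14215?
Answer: -213776964/24168079 ≈ -8.8454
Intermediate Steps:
C = 14215/2 (C = (½)*14215 = 14215/2 ≈ 7107.5)
A = 2068 (A = 47*44 = 2068)
(A - 29101)/(h(59, 78) + (((-5449 + 2726)/(7837 + 71) + C) - 3839)) = (2068 - 29101)/(-212 + (((-5449 + 2726)/(7837 + 71) + 14215/2) - 3839)) = -27033/(-212 + ((-2723/7908 + 14215/2) - 3839)) = -27033/(-212 + (56203387/7908 - 3839)) = -27033/(-212 + 25844575/7908) = -27033/24168079/7908 = -27033*7908/24168079 = -213776964/24168079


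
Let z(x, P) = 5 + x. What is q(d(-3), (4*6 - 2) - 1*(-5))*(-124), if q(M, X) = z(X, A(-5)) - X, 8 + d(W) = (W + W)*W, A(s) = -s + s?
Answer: -620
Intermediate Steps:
A(s) = 0
d(W) = -8 + 2*W² (d(W) = -8 + (W + W)*W = -8 + (2*W)*W = -8 + 2*W²)
q(M, X) = 5 (q(M, X) = (5 + X) - X = 5)
q(d(-3), (4*6 - 2) - 1*(-5))*(-124) = 5*(-124) = -620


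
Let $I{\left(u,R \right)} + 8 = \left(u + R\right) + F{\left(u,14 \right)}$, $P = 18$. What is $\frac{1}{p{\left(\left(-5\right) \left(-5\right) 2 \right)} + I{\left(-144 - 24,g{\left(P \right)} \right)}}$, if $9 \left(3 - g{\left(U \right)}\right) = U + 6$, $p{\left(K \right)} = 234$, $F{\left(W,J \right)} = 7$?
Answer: $\frac{3}{196} \approx 0.015306$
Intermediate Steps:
$g{\left(U \right)} = \frac{7}{3} - \frac{U}{9}$ ($g{\left(U \right)} = 3 - \frac{U + 6}{9} = 3 - \frac{6 + U}{9} = 3 - \left(\frac{2}{3} + \frac{U}{9}\right) = \frac{7}{3} - \frac{U}{9}$)
$I{\left(u,R \right)} = -1 + R + u$ ($I{\left(u,R \right)} = -8 + \left(\left(u + R\right) + 7\right) = -8 + \left(\left(R + u\right) + 7\right) = -8 + \left(7 + R + u\right) = -1 + R + u$)
$\frac{1}{p{\left(\left(-5\right) \left(-5\right) 2 \right)} + I{\left(-144 - 24,g{\left(P \right)} \right)}} = \frac{1}{234 - \frac{506}{3}} = \frac{1}{\frac{196}{3}} = \frac{3}{196}$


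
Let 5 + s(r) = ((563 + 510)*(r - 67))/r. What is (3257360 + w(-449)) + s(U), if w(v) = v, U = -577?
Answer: 1879925774/577 ≈ 3.2581e+6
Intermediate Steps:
s(r) = -5 + (-71891 + 1073*r)/r (s(r) = -5 + ((563 + 510)*(r - 67))/r = -5 + (1073*(-67 + r))/r = -5 + (-71891 + 1073*r)/r)
(3257360 + w(-449)) + s(U) = (3257360 - 449) + (1068 - 71891/(-577)) = 3256911 + (1068 - 71891*(-1/577)) = 3256911 + (1068 + 71891/577) = 3256911 + 688127/577 = 1879925774/577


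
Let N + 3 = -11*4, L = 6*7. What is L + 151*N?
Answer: -7055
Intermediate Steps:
L = 42
N = -47 (N = -3 - 11*4 = -3 - 44 = -47)
L + 151*N = 42 + 151*(-47) = 42 - 7097 = -7055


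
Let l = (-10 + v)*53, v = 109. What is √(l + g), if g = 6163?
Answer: √11410 ≈ 106.82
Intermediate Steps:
l = 5247 (l = (-10 + 109)*53 = 99*53 = 5247)
√(l + g) = √(5247 + 6163) = √11410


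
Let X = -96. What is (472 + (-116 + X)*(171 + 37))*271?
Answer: -11822104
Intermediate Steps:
(472 + (-116 + X)*(171 + 37))*271 = (472 + (-116 - 96)*(171 + 37))*271 = (472 - 212*208)*271 = (472 - 44096)*271 = -43624*271 = -11822104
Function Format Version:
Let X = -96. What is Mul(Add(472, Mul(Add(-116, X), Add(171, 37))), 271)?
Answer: -11822104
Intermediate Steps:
Mul(Add(472, Mul(Add(-116, X), Add(171, 37))), 271) = Mul(Add(472, Mul(Add(-116, -96), Add(171, 37))), 271) = Mul(Add(472, Mul(-212, 208)), 271) = Mul(Add(472, -44096), 271) = Mul(-43624, 271) = -11822104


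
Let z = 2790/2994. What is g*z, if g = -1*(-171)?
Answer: 79515/499 ≈ 159.35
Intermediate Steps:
z = 465/499 (z = 2790*(1/2994) = 465/499 ≈ 0.93186)
g = 171
g*z = 171*(465/499) = 79515/499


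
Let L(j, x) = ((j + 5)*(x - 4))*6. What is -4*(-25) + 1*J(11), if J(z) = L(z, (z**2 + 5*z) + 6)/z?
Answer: 18188/11 ≈ 1653.5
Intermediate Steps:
L(j, x) = 6*(-4 + x)*(5 + j) (L(j, x) = ((5 + j)*(-4 + x))*6 = ((-4 + x)*(5 + j))*6 = 6*(-4 + x)*(5 + j))
J(z) = (60 + 30*z**2 + 126*z + 6*z*(6 + z**2 + 5*z))/z (J(z) = (-120 - 24*z + 30*((z**2 + 5*z) + 6) + 6*z*((z**2 + 5*z) + 6))/z = (-120 - 24*z + 30*(6 + z**2 + 5*z) + 6*z*(6 + z**2 + 5*z))/z = (-120 - 24*z + (180 + 30*z**2 + 150*z) + 6*z*(6 + z**2 + 5*z))/z = (60 + 30*z**2 + 126*z + 6*z*(6 + z**2 + 5*z))/z)
-4*(-25) + 1*J(11) = -4*(-25) + 1*(162 + 6*11**2 + 60*11 + 60/11) = 100 + 1*(162 + 6*121 + 660 + 60*(1/11)) = 100 + 1*(162 + 726 + 660 + 60/11) = 100 + 1*(17088/11) = 100 + 17088/11 = 18188/11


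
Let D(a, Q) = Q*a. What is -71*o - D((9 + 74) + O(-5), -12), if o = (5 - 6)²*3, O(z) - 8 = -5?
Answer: 819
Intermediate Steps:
O(z) = 3 (O(z) = 8 - 5 = 3)
o = 3 (o = (-1)²*3 = 1*3 = 3)
-71*o - D((9 + 74) + O(-5), -12) = -71*3 - (-12)*((9 + 74) + 3) = -213 - (-12)*(83 + 3) = -213 - (-12)*86 = -213 - 1*(-1032) = -213 + 1032 = 819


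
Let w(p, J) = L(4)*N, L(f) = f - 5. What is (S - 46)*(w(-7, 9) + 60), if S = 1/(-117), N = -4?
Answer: -344512/117 ≈ -2944.5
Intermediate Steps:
L(f) = -5 + f
w(p, J) = 4 (w(p, J) = (-5 + 4)*(-4) = -1*(-4) = 4)
S = -1/117 ≈ -0.0085470
(S - 46)*(w(-7, 9) + 60) = (-1/117 - 46)*(4 + 60) = -5383/117*64 = -344512/117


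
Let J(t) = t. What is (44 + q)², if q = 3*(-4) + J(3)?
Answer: 1225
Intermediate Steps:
q = -9 (q = 3*(-4) + 3 = -12 + 3 = -9)
(44 + q)² = (44 - 9)² = 35² = 1225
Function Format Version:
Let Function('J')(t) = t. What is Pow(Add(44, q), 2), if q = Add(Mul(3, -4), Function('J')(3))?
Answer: 1225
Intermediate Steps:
q = -9 (q = Add(Mul(3, -4), 3) = Add(-12, 3) = -9)
Pow(Add(44, q), 2) = Pow(Add(44, -9), 2) = Pow(35, 2) = 1225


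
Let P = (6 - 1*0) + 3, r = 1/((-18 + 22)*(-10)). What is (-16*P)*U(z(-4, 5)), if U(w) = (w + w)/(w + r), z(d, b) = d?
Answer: -46080/161 ≈ -286.21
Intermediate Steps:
r = -1/40 (r = -⅒/4 = (¼)*(-⅒) = -1/40 ≈ -0.025000)
P = 9 (P = (6 + 0) + 3 = 6 + 3 = 9)
U(w) = 2*w/(-1/40 + w) (U(w) = (w + w)/(w - 1/40) = (2*w)/(-1/40 + w) = 2*w/(-1/40 + w))
(-16*P)*U(z(-4, 5)) = (-16*9)*(80*(-4)/(-1 + 40*(-4))) = -11520*(-4)/(-1 - 160) = -11520*(-4)/(-161) = -11520*(-4)*(-1)/161 = -144*320/161 = -46080/161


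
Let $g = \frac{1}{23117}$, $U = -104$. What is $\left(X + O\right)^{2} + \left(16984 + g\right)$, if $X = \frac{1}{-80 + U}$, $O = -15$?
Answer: $\frac{13468736919581}{782649152} \approx 17209.0$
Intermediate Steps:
$g = \frac{1}{23117} \approx 4.3258 \cdot 10^{-5}$
$X = - \frac{1}{184}$ ($X = \frac{1}{-80 - 104} = \frac{1}{-184} = - \frac{1}{184} \approx -0.0054348$)
$\left(X + O\right)^{2} + \left(16984 + g\right) = \left(- \frac{1}{184} - 15\right)^{2} + \left(16984 + \frac{1}{23117}\right) = \left(- \frac{2761}{184}\right)^{2} + \frac{392619129}{23117} = \frac{7623121}{33856} + \frac{392619129}{23117} = \frac{13468736919581}{782649152}$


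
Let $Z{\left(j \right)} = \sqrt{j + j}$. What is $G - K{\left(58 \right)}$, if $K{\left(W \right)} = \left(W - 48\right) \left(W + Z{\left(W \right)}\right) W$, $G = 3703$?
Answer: $-29937 - 1160 \sqrt{29} \approx -36184.0$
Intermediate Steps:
$Z{\left(j \right)} = \sqrt{2} \sqrt{j}$ ($Z{\left(j \right)} = \sqrt{2 j} = \sqrt{2} \sqrt{j}$)
$K{\left(W \right)} = W \left(-48 + W\right) \left(W + \sqrt{2} \sqrt{W}\right)$ ($K{\left(W \right)} = \left(W - 48\right) \left(W + \sqrt{2} \sqrt{W}\right) W = \left(-48 + W\right) \left(W + \sqrt{2} \sqrt{W}\right) W = W \left(-48 + W\right) \left(W + \sqrt{2} \sqrt{W}\right)$)
$G - K{\left(58 \right)} = 3703 - \left(58^{3} - 48 \cdot 58^{2} + \sqrt{2} \cdot 58^{\frac{5}{2}} - 48 \sqrt{2} \cdot 58^{\frac{3}{2}}\right) = 3703 - \left(195112 - 161472 + \sqrt{2} \cdot 3364 \sqrt{58} - 48 \sqrt{2} \cdot 58 \sqrt{58}\right) = 3703 - \left(195112 - 161472 + 6728 \sqrt{29} - 5568 \sqrt{29}\right) = 3703 - \left(33640 + 1160 \sqrt{29}\right) = -29937 - 1160 \sqrt{29}$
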